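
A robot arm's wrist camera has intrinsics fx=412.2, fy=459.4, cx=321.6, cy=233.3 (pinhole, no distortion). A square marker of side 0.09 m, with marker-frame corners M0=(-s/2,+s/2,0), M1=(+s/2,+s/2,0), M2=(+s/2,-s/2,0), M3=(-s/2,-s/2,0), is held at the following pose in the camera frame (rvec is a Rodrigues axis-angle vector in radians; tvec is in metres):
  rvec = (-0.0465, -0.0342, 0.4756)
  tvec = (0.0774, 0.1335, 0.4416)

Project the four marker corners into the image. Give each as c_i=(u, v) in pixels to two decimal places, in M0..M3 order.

Intrinsics K: fx=412.2, fy=459.4, cx=321.6, cy=233.3
Marker side s = 0.09 m; corners in marker frame (Z=0):
  M0 = (-0.0450, +0.0450, 0)
  M1 = (+0.0450, +0.0450, 0)
  M2 = (+0.0450, -0.0450, 0)
  M3 = (-0.0450, -0.0450, 0)
rvec = (-0.0465, -0.0342, 0.4756), |rvec| = θ = 0.47909 rad = 27.450°
Rodrigues: sinθ=0.46097, 1−cosθ=0.11259; R = I + sinθ·[k]× + (1−cosθ)·[k]×²:
    [+0.88848 -0.45683 -0.04375]
    [+0.45839 +0.88799 +0.03676]
    [+0.02206 -0.05272 +0.99837]
t = (0.0774, 0.1335, 0.4416) m
M0: Pc = R·M0+t = (+0.01686, +0.15283, +0.43823); u = 412.2·(+0.01686)/0.43823 + 321.6 = 337.4594, v = 459.4·(+0.15283)/0.43823 + 233.3 = 393.5129
M1: Pc = R·M1+t = (+0.09682, +0.19409, +0.44022); u = 412.2·(+0.09682)/0.44022 + 321.6 = 412.2610, v = 459.4·(+0.19409)/0.44022 + 233.3 = 435.8433
M2: Pc = R·M2+t = (+0.13794, +0.11417, +0.44497); u = 412.2·(+0.13794)/0.44497 + 321.6 = 449.3818, v = 459.4·(+0.11417)/0.44497 + 233.3 = 351.1719
M3: Pc = R·M3+t = (+0.05798, +0.07291, +0.44298); u = 412.2·(+0.05798)/0.44298 + 321.6 = 375.5477, v = 459.4·(+0.07291)/0.44298 + 233.3 = 308.9155

c0=(337.46, 393.51) c1=(412.26, 435.84) c2=(449.38, 351.17) c3=(375.55, 308.92)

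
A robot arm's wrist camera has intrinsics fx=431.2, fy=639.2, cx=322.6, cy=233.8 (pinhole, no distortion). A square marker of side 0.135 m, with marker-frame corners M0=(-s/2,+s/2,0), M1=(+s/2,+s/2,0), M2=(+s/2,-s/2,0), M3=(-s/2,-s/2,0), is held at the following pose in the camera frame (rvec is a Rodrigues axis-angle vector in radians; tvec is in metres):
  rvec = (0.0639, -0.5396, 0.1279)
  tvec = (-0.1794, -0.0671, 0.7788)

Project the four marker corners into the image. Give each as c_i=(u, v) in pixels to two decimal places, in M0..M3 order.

Intrinsics K: fx=431.2, fy=639.2, cx=322.6, cy=233.8
Marker side s = 0.135 m; corners in marker frame (Z=0):
  M0 = (-0.0675, +0.0675, 0)
  M1 = (+0.0675, +0.0675, 0)
  M2 = (+0.0675, -0.0675, 0)
  M3 = (-0.0675, -0.0675, 0)
rvec = (0.0639, -0.5396, 0.1279), |rvec| = θ = 0.55822 rad = 31.984°
Rodrigues: sinθ=0.52968, 1−cosθ=0.15180; R = I + sinθ·[k]× + (1−cosθ)·[k]×²:
    [+0.85019 -0.13816 -0.50803]
    [+0.10456 +0.99004 -0.09425]
    [+0.51599 +0.02701 +0.85617]
t = (-0.1794, -0.0671, 0.7788) m
M0: Pc = R·M0+t = (-0.24611, -0.00733, +0.74579); u = 431.2·(-0.24611)/0.74579 + 322.6 = 180.3032, v = 639.2·(-0.00733)/0.74579 + 233.8 = 227.5175
M1: Pc = R·M1+t = (-0.13134, +0.00679, +0.81545); u = 431.2·(-0.13134)/0.81545 + 322.6 = 253.1503, v = 639.2·(+0.00679)/0.81545 + 233.8 = 239.1191
M2: Pc = R·M2+t = (-0.11269, -0.12687, +0.81181); u = 431.2·(-0.11269)/0.81181 + 322.6 = 262.7452, v = 639.2·(-0.12687)/0.81181 + 233.8 = 133.9052
M3: Pc = R·M3+t = (-0.22746, -0.14099, +0.74215); u = 431.2·(-0.22746)/0.74215 + 322.6 = 190.4407, v = 639.2·(-0.14099)/0.74215 + 233.8 = 112.3711

c0=(180.30, 227.52) c1=(253.15, 239.12) c2=(262.75, 133.91) c3=(190.44, 112.37)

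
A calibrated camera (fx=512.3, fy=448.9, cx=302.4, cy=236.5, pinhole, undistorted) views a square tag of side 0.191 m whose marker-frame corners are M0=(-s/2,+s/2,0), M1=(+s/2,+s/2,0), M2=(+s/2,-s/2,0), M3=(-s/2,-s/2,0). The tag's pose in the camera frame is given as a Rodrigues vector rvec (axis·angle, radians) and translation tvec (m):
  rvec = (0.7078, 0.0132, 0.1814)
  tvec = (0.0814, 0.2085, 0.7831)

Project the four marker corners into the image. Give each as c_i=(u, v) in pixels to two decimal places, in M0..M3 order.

c0=(285.34, 377.21) c1=(398.87, 392.82) c2=(437.03, 331.50) c3=(304.41, 312.39)

Intrinsics K: fx=512.3, fy=448.9, cx=302.4, cy=236.5
Marker side s = 0.191 m; corners in marker frame (Z=0):
  M0 = (-0.0955, +0.0955, 0)
  M1 = (+0.0955, +0.0955, 0)
  M2 = (+0.0955, -0.0955, 0)
  M3 = (-0.0955, -0.0955, 0)
rvec = (0.7078, 0.0132, 0.1814), |rvec| = θ = 0.73079 rad = 41.871°
Rodrigues: sinθ=0.66746, 1−cosθ=0.25536; R = I + sinθ·[k]× + (1−cosθ)·[k]×²:
    [+0.98418 -0.16121 +0.07345]
    [+0.17015 +0.74473 -0.64531]
    [+0.04933 +0.64760 +0.76038]
t = (0.0814, 0.2085, 0.7831) m
M0: Pc = R·M0+t = (-0.02799, +0.26337, +0.84023); u = 512.3·(-0.02799)/0.84023 + 302.4 = 285.3371, v = 448.9·(+0.26337)/0.84023 + 236.5 = 377.2082
M1: Pc = R·M1+t = (+0.15999, +0.29587, +0.84966); u = 512.3·(+0.15999)/0.84966 + 302.4 = 398.8680, v = 448.9·(+0.29587)/0.84966 + 236.5 = 392.8174
M2: Pc = R·M2+t = (+0.19079, +0.15363, +0.72597); u = 512.3·(+0.19079)/0.72597 + 302.4 = 437.0335, v = 448.9·(+0.15363)/0.72597 + 236.5 = 331.4955
M3: Pc = R·M3+t = (+0.00281, +0.12113, +0.71654); u = 512.3·(+0.00281)/0.71654 + 302.4 = 304.4064, v = 448.9·(+0.12113)/0.71654 + 236.5 = 312.3853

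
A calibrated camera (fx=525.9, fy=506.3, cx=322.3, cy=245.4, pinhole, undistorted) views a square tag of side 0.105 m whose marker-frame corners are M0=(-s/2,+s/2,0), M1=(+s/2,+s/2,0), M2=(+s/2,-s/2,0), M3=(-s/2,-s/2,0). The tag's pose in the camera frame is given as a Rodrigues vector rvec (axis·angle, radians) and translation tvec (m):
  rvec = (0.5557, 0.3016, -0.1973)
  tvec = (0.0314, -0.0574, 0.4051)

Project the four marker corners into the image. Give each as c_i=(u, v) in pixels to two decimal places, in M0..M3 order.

c0=(317.66, 236.00) c1=(442.54, 222.03) c2=(419.27, 96.50) c3=(280.34, 123.32)

Intrinsics K: fx=525.9, fy=506.3, cx=322.3, cy=245.4
Marker side s = 0.105 m; corners in marker frame (Z=0):
  M0 = (-0.0525, +0.0525, 0)
  M1 = (+0.0525, +0.0525, 0)
  M2 = (+0.0525, -0.0525, 0)
  M3 = (-0.0525, -0.0525, 0)
rvec = (0.5557, 0.3016, -0.1973), |rvec| = θ = 0.66234 rad = 37.949°
Rodrigues: sinθ=0.61496, 1−cosθ=0.21144; R = I + sinθ·[k]× + (1−cosθ)·[k]×²:
    [+0.93739 +0.26397 +0.22718]
    [-0.10241 +0.83240 -0.54463]
    [-0.33287 +0.48727 +0.80732]
t = (0.0314, -0.0574, 0.4051) m
M0: Pc = R·M0+t = (-0.00395, -0.00832, +0.44816); u = 525.9·(-0.00395)/0.44816 + 322.3 = 317.6590, v = 506.3·(-0.00832)/0.44816 + 245.4 = 235.9976
M1: Pc = R·M1+t = (+0.09447, -0.01908, +0.41321); u = 525.9·(+0.09447)/0.41321 + 322.3 = 442.5369, v = 506.3·(-0.01908)/0.41321 + 245.4 = 222.0269
M2: Pc = R·M2+t = (+0.06675, -0.10648, +0.36204); u = 525.9·(+0.06675)/0.36204 + 322.3 = 419.2676, v = 506.3·(-0.10648)/0.36204 + 245.4 = 96.4963
M3: Pc = R·M3+t = (-0.03167, -0.09572, +0.39699); u = 525.9·(-0.03167)/0.39699 + 322.3 = 280.3445, v = 506.3·(-0.09572)/0.39699 + 245.4 = 123.3192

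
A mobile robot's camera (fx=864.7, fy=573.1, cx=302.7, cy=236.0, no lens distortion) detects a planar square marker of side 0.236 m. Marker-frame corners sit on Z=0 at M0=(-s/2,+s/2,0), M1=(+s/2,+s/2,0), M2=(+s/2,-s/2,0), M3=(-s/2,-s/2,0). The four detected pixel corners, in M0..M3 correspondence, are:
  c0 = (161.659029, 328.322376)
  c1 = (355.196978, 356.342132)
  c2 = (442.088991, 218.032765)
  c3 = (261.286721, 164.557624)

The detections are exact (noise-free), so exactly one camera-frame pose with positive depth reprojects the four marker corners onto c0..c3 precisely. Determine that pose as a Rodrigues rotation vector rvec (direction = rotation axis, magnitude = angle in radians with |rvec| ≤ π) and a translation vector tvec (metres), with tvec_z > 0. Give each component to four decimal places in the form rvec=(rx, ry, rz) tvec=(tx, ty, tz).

Intrinsics K: fx=864.7, fy=573.1, cx=302.7, cy=236.0
Marker side s = 0.236 m; corners in marker frame (Z=0):
  M0 = (-0.1180, +0.1180, 0)
  M1 = (+0.1180, +0.1180, 0)
  M2 = (+0.1180, -0.1180, 0)
  M3 = (-0.1180, -0.1180, 0)
Detected image corners:
  c0 = (161.659029, 328.322376) px
  c1 = (355.196978, 356.342132) px
  c2 = (442.088991, 218.032765) px
  c3 = (261.286721, 164.557624) px
Planar DLT: solve 8×8 A·h = b for H (H[2,2]=1):
  H  [+1006.23988 -374.79193 +312.43947]
  H  [+358.53893 +651.42337 +269.02231]
  H  [+0.69809 +0.05951 +1.00000]
B = K⁻¹H; ‖b₁‖=1.202830, ‖b₂‖=1.202830; λ = 2/(‖b₁‖+‖b₂‖) = 0.831372, sign → tz>0 ⇒ λ=+0.831372
r₁ = λ·B[:,0] = (+0.76429,+0.28112,+0.58037); r₂ = λ·B[:,1] = (-0.37767,+0.92462,+0.04948)
r₃ = r₁×r₂ = (-0.52271,-0.25700,+0.81285); SVD([r₁ r₂ r₃]) → R = UVᵀ:
  R  [+0.76429 -0.37767 -0.52271]
  R  [+0.28112 +0.92462 -0.25700]
  R  [+0.58037 +0.04948 +0.81285]
t = (+0.00936, +0.04790, +0.83137) m
tr R = 2.501759; θ = arccos((tr R − 1)/2) = 0.721404 rad = 41.333°
axis k = ((R−Rᵀ)₃₂, (R−Rᵀ)₁₃, (R−Rᵀ)₂₁) / (2 sinθ) = (+0.232024, -0.835112, +0.498751)
rvec = θ·k = (+0.167383, -0.602453, +0.359801)

rvec=(0.1674, -0.6025, 0.3598) tvec=(0.0094, 0.0479, 0.8314)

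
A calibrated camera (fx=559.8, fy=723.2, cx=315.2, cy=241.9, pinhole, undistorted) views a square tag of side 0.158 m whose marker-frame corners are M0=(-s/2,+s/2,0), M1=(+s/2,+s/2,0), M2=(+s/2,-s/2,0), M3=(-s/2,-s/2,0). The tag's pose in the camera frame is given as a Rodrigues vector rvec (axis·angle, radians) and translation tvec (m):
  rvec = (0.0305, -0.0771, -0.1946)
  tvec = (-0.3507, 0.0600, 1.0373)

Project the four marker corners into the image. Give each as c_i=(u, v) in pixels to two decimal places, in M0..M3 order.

c0=(91.81, 348.74) c1=(177.00, 326.33) c2=(159.88, 219.08) c3=(74.00, 240.41)

Intrinsics K: fx=559.8, fy=723.2, cx=315.2, cy=241.9
Marker side s = 0.158 m; corners in marker frame (Z=0):
  M0 = (-0.0790, +0.0790, 0)
  M1 = (+0.0790, +0.0790, 0)
  M2 = (+0.0790, -0.0790, 0)
  M3 = (-0.0790, -0.0790, 0)
rvec = (0.0305, -0.0771, -0.1946), |rvec| = θ = 0.21153 rad = 12.120°
Rodrigues: sinθ=0.20995, 1−cosθ=0.02229; R = I + sinθ·[k]× + (1−cosθ)·[k]×²:
    [+0.97817 +0.19198 -0.07948]
    [-0.19432 +0.98067 -0.02280]
    [+0.07357 +0.03775 +0.99658]
t = (-0.3507, 0.0600, 1.0373) m
M0: Pc = R·M0+t = (-0.41281, +0.15282, +1.03447); u = 559.8·(-0.41281)/1.03447 + 315.2 = 91.8096, v = 723.2·(+0.15282)/1.03447 + 241.9 = 348.7400
M1: Pc = R·M1+t = (-0.25826, +0.12212, +1.04609); u = 559.8·(-0.25826)/1.04609 + 315.2 = 176.9976, v = 723.2·(+0.12212)/1.04609 + 241.9 = 326.3268
M2: Pc = R·M2+t = (-0.28859, -0.03282, +1.04013); u = 559.8·(-0.28859)/1.04013 + 315.2 = 159.8799, v = 723.2·(-0.03282)/1.04013 + 241.9 = 219.0771
M3: Pc = R·M3+t = (-0.44314, -0.00212, +1.02851); u = 559.8·(-0.44314)/1.02851 + 315.2 = 74.0045, v = 723.2·(-0.00212)/1.02851 + 241.9 = 240.4082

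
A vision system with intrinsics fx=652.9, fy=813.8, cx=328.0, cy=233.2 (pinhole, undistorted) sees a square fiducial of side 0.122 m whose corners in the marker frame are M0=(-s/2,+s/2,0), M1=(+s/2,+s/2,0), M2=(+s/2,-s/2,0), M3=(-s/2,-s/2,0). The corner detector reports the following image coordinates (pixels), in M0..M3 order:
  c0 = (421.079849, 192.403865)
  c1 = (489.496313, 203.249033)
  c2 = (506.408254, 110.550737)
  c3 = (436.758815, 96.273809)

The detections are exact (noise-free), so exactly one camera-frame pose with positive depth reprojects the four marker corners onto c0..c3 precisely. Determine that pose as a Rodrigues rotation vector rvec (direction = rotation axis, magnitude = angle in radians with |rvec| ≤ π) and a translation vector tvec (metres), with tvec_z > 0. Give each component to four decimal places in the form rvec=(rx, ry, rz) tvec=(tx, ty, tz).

Intrinsics K: fx=652.9, fy=813.8, cx=328.0, cy=233.2
Marker side s = 0.122 m; corners in marker frame (Z=0):
  M0 = (-0.0610, +0.0610, 0)
  M1 = (+0.0610, +0.0610, 0)
  M2 = (+0.0610, -0.0610, 0)
  M3 = (-0.0610, -0.0610, 0)
Detected image corners:
  c0 = (421.079849, 192.403865) px
  c1 = (489.496313, 203.249033) px
  c2 = (506.408254, 110.550737) px
  c3 = (436.758815, 96.273809) px
Planar DLT: solve 8×8 A·h = b for H (H[2,2]=1):
  H  [+690.89657 -36.27160 +463.89981]
  H  [+143.44305 +805.30443 +151.32788]
  H  [+0.26998 +0.21013 +1.00000]
B = K⁻¹H; ‖b₁‖=0.966332, ‖b₂‖=0.966332; λ = 2/(‖b₁‖+‖b₂‖) = 1.034841, sign → tz>0 ⇒ λ=+1.034841
r₁ = λ·B[:,0] = (+0.95471,+0.10234,+0.27938); r₂ = λ·B[:,1] = (-0.16673,+0.96173,+0.21745)
r₃ = r₁×r₂ = (-0.24644,-0.25418,+0.93523); SVD([r₁ r₂ r₃]) → R = UVᵀ:
  R  [+0.95471 -0.16673 -0.24644]
  R  [+0.10234 +0.96173 -0.25418]
  R  [+0.27938 +0.21745 +0.93523]
t = (+0.21540, -0.10411, +1.03484) m
tr R = 2.851668; θ = arccos((tr R − 1)/2) = 0.387560 rad = 22.206°
axis k = ((R−Rᵀ)₃₂, (R−Rᵀ)₁₃, (R−Rᵀ)₂₁) / (2 sinθ) = (+0.623967, -0.695658, +0.355986)
rvec = θ·k = (+0.241824, -0.269609, +0.137966)

rvec=(0.2418, -0.2696, 0.1380) tvec=(0.2154, -0.1041, 1.0348)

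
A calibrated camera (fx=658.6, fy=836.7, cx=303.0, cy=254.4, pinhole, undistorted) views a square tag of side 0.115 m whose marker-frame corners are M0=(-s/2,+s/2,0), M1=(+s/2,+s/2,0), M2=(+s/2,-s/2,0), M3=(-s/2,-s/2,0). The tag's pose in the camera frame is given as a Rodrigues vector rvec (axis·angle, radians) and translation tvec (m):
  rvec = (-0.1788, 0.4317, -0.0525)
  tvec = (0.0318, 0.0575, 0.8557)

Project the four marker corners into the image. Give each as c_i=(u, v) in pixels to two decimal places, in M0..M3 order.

Intrinsics K: fx=658.6, fy=836.7, cx=303.0, cy=254.4
Marker side s = 0.115 m; corners in marker frame (Z=0):
  M0 = (-0.0575, +0.0575, 0)
  M1 = (+0.0575, +0.0575, 0)
  M2 = (+0.0575, -0.0575, 0)
  M3 = (-0.0575, -0.0575, 0)
rvec = (-0.1788, 0.4317, -0.0525), |rvec| = θ = 0.47020 rad = 26.941°
Rodrigues: sinθ=0.45307, 1−cosθ=0.10852; R = I + sinθ·[k]× + (1−cosθ)·[k]×²:
    [+0.90717 +0.01270 +0.42058]
    [-0.08847 +0.98295 +0.16116]
    [-0.41136 -0.18341 +0.89283]
t = (0.0318, 0.0575, 0.8557) m
M0: Pc = R·M0+t = (-0.01963, +0.11911, +0.86881); u = 658.6·(-0.01963)/0.86881 + 303.0 = 288.1179, v = 836.7·(+0.11911)/0.86881 + 254.4 = 369.1055
M1: Pc = R·M1+t = (+0.08469, +0.10893, +0.82150); u = 658.6·(+0.08469)/0.82150 + 303.0 = 370.8982, v = 836.7·(+0.10893)/0.82150 + 254.4 = 365.3480
M2: Pc = R·M2+t = (+0.08323, -0.00411, +0.84259); u = 658.6·(+0.08323)/0.84259 + 303.0 = 368.0571, v = 836.7·(-0.00411)/0.84259 + 254.4 = 250.3215
M3: Pc = R·M3+t = (-0.02109, +0.00607, +0.88990); u = 658.6·(-0.02109)/0.88990 + 303.0 = 287.3899, v = 836.7·(+0.00607)/0.88990 + 254.4 = 260.1047

c0=(288.12, 369.11) c1=(370.90, 365.35) c2=(368.06, 250.32) c3=(287.39, 260.10)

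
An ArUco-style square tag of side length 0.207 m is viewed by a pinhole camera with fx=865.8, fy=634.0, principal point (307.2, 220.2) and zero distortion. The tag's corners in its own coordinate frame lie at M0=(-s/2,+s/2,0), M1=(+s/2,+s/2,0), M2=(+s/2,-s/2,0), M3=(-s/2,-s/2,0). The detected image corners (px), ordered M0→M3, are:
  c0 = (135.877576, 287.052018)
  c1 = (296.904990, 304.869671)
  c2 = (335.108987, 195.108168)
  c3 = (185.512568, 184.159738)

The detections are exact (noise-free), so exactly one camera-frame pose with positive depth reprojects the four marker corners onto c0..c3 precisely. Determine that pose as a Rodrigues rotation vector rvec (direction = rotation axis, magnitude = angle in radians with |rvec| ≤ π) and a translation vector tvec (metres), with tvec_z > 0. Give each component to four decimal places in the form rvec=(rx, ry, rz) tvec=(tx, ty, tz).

Intrinsics K: fx=865.8, fy=634.0, cx=307.2, cy=220.2
Marker side s = 0.207 m; corners in marker frame (Z=0):
  M0 = (-0.1035, +0.1035, 0)
  M1 = (+0.1035, +0.1035, 0)
  M2 = (+0.1035, -0.1035, 0)
  M3 = (-0.1035, -0.1035, 0)
Detected image corners:
  c0 = (135.877576, 287.052018) px
  c1 = (296.904990, 304.869671) px
  c2 = (335.108987, 195.108168) px
  c3 = (185.512568, 184.159738) px
Planar DLT: solve 8×8 A·h = b for H (H[2,2]=1):
  H  [+688.47042 -314.78408 +237.27886]
  H  [+7.01149 +409.43321 +240.25606]
  H  [-0.25428 -0.42746 +1.00000]
B = K⁻¹H; ‖b₁‖=0.926539, ‖b₂‖=0.926539; λ = 2/(‖b₁‖+‖b₂‖) = 1.079285, sign → tz>0 ⇒ λ=+1.079285
r₁ = λ·B[:,0] = (+0.95561,+0.10725,-0.27444); r₂ = λ·B[:,1] = (-0.22871,+0.85723,-0.46135)
r₃ = r₁×r₂ = (+0.18577,+0.50364,+0.84370); SVD([r₁ r₂ r₃]) → R = UVᵀ:
  R  [+0.95561 -0.22871 +0.18577]
  R  [+0.10725 +0.85723 +0.50364]
  R  [-0.27444 -0.46135 +0.84370]
t = (-0.08716, +0.03414, +1.07929) m
tr R = 2.656542; θ = arccos((tr R − 1)/2) = 0.594782 rad = 34.078°
axis k = ((R−Rᵀ)₃₂, (R−Rᵀ)₁₃, (R−Rᵀ)₂₁) / (2 sinθ) = (-0.861094, +0.410663, +0.299788)
rvec = θ·k = (-0.512163, +0.244255, +0.178309)

rvec=(-0.5122, 0.2443, 0.1783) tvec=(-0.0872, 0.0341, 1.0793)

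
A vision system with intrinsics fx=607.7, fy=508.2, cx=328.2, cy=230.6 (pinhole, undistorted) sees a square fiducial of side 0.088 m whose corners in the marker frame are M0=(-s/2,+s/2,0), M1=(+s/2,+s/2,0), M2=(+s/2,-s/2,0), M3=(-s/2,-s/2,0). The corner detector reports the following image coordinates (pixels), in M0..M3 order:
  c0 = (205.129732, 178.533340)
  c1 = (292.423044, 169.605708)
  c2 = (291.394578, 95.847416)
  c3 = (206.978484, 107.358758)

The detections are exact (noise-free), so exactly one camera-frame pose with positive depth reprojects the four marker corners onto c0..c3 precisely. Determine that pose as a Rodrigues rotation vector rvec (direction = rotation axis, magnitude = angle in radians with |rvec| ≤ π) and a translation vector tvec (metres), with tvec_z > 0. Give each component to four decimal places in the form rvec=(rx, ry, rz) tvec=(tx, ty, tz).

Intrinsics K: fx=607.7, fy=508.2, cx=328.2, cy=230.6
Marker side s = 0.088 m; corners in marker frame (Z=0):
  M0 = (-0.0440, +0.0440, 0)
  M1 = (+0.0440, +0.0440, 0)
  M2 = (+0.0440, -0.0440, 0)
  M3 = (-0.0440, -0.0440, 0)
Detected image corners:
  c0 = (205.129732, 178.533340) px
  c1 = (292.423044, 169.605708) px
  c2 = (291.394578, 95.847416) px
  c3 = (206.978484, 107.358758) px
Planar DLT: solve 8×8 A·h = b for H (H[2,2]=1):
  H  [+861.02067 -100.35564 +248.11763]
  H  [-179.66859 +770.39172 +137.32891]
  H  [-0.45917 -0.38302 +1.00000]
B = K⁻¹H; ‖b₁‖=1.733089, ‖b₂‖=1.733089; λ = 2/(‖b₁‖+‖b₂‖) = 0.577004, sign → tz>0 ⇒ λ=+0.577004
r₁ = λ·B[:,0] = (+0.96062,-0.08377,-0.26494); r₂ = λ·B[:,1] = (+0.02407,+0.97498,-0.22100)
r₃ = r₁×r₂ = (+0.27683,+0.20592,+0.93860); SVD([r₁ r₂ r₃]) → R = UVᵀ:
  R  [+0.96062 +0.02407 +0.27683]
  R  [-0.08377 +0.97498 +0.20592]
  R  [-0.26494 -0.22100 +0.93860]
t = (-0.07604, -0.10590, +0.57700) m
tr R = 2.874189; θ = arccos((tr R − 1)/2) = 0.356584 rad = 20.431°
axis k = ((R−Rᵀ)₃₂, (R−Rᵀ)₁₃, (R−Rᵀ)₂₁) / (2 sinθ) = (-0.611510, +0.776012, -0.154470)
rvec = θ·k = (-0.218055, +0.276714, -0.055082)

rvec=(-0.2181, 0.2767, -0.0551) tvec=(-0.0760, -0.1059, 0.5770)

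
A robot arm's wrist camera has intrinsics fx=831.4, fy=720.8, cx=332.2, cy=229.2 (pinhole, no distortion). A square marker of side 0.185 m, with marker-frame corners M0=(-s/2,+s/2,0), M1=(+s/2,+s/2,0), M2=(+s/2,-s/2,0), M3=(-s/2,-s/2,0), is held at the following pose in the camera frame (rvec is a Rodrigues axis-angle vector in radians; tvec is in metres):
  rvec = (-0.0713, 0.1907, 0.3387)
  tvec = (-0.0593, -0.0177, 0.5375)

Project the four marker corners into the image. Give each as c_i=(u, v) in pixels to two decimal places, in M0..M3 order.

Intrinsics K: fx=831.4, fy=720.8, cx=332.2, cy=229.2
Marker side s = 0.185 m; corners in marker frame (Z=0):
  M0 = (-0.0925, +0.0925, 0)
  M1 = (+0.0925, +0.0925, 0)
  M2 = (+0.0925, -0.0925, 0)
  M3 = (-0.0925, -0.0925, 0)
rvec = (-0.0713, 0.1907, 0.3387), |rvec| = θ = 0.39518 rad = 22.642°
Rodrigues: sinθ=0.38498, 1−cosθ=0.07707; R = I + sinθ·[k]× + (1−cosθ)·[k]×²:
    [+0.92544 -0.33666 +0.17386]
    [+0.32324 +0.94087 +0.10134]
    [-0.19769 -0.03758 +0.97954]
t = (-0.0593, -0.0177, 0.5375) m
M0: Pc = R·M0+t = (-0.17604, +0.03943, +0.55231); u = 831.4·(-0.17604)/0.55231 + 332.2 = 67.1984, v = 720.8·(+0.03943)/0.55231 + 229.2 = 280.6599
M1: Pc = R·M1+t = (-0.00484, +0.09923, +0.51574); u = 831.4·(-0.00484)/0.51574 + 332.2 = 324.4000, v = 720.8·(+0.09923)/0.51574 + 229.2 = 367.8862
M2: Pc = R·M2+t = (+0.05744, -0.07483, +0.52269); u = 831.4·(+0.05744)/0.52269 + 332.2 = 423.5718, v = 720.8·(-0.07483)/0.52269 + 229.2 = 126.0065
M3: Pc = R·M3+t = (-0.11376, -0.13463, +0.55926); u = 831.4·(-0.11376)/0.55926 + 332.2 = 163.0823, v = 720.8·(-0.13463)/0.55926 + 229.2 = 55.6825

c0=(67.20, 280.66) c1=(324.40, 367.89) c2=(423.57, 126.01) c3=(163.08, 55.68)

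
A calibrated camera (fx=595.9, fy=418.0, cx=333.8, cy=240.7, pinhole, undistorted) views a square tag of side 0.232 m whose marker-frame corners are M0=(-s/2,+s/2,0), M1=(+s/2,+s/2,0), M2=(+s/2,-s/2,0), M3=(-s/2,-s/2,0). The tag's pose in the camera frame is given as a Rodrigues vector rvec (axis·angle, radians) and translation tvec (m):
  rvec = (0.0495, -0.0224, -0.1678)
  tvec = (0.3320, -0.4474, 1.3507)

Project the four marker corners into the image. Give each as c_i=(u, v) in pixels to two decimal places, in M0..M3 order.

c0=(438.05, 143.88) c1=(538.02, 132.23) c2=(522.74, 60.37) c3=(421.83, 71.90)

Intrinsics K: fx=595.9, fy=418.0, cx=333.8, cy=240.7
Marker side s = 0.232 m; corners in marker frame (Z=0):
  M0 = (-0.1160, +0.1160, 0)
  M1 = (+0.1160, +0.1160, 0)
  M2 = (+0.1160, -0.1160, 0)
  M3 = (-0.1160, -0.1160, 0)
rvec = (0.0495, -0.0224, -0.1678), |rvec| = θ = 0.17638 rad = 10.106°
Rodrigues: sinθ=0.17546, 1−cosθ=0.01551; R = I + sinθ·[k]× + (1−cosθ)·[k]×²:
    [+0.98571 +0.16638 -0.02643]
    [-0.16748 +0.98474 -0.04737]
    [+0.01814 +0.05112 +0.99853]
t = (0.3320, -0.4474, 1.3507) m
M0: Pc = R·M0+t = (+0.23696, -0.31374, +1.35453); u = 595.9·(+0.23696)/1.35453 + 333.8 = 438.0455, v = 418.0·(-0.31374)/1.35453 + 240.7 = 143.8806
M1: Pc = R·M1+t = (+0.46564, -0.35260, +1.35873); u = 595.9·(+0.46564)/1.35873 + 333.8 = 538.0166, v = 418.0·(-0.35260)/1.35873 + 240.7 = 132.2268
M2: Pc = R·M2+t = (+0.42704, -0.58106, +1.34687); u = 595.9·(+0.42704)/1.34687 + 333.8 = 522.7370, v = 418.0·(-0.58106)/1.34687 + 240.7 = 60.3699
M3: Pc = R·M3+t = (+0.19836, -0.54220, +1.34267); u = 595.9·(+0.19836)/1.34267 + 333.8 = 421.8350, v = 418.0·(-0.54220)/1.34267 + 240.7 = 71.9014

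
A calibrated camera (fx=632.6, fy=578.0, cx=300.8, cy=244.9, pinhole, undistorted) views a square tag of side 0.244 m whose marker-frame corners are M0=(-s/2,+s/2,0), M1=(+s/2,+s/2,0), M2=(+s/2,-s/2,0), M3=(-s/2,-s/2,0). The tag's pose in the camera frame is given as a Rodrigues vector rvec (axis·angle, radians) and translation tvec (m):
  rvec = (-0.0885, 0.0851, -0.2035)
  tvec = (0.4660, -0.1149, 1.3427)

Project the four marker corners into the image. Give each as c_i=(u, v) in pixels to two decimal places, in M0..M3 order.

c0=(475.97, 257.48) c1=(592.36, 235.74) c2=(564.56, 133.64) c3=(450.56, 156.37)

Intrinsics K: fx=632.6, fy=578.0, cx=300.8, cy=244.9
Marker side s = 0.244 m; corners in marker frame (Z=0):
  M0 = (-0.1220, +0.1220, 0)
  M1 = (+0.1220, +0.1220, 0)
  M2 = (+0.1220, -0.1220, 0)
  M3 = (-0.1220, -0.1220, 0)
rvec = (-0.0885, 0.0851, -0.2035), |rvec| = θ = 0.23767 rad = 13.617°
Rodrigues: sinθ=0.23544, 1−cosθ=0.02811; R = I + sinθ·[k]× + (1−cosθ)·[k]×²:
    [+0.97579 +0.19784 +0.09326]
    [-0.20534 +0.97549 +0.07905]
    [-0.07534 -0.09629 +0.99250]
t = (0.4660, -0.1149, 1.3427) m
M0: Pc = R·M0+t = (+0.37109, +0.02916, +1.34014); u = 632.6·(+0.37109)/1.34014 + 300.8 = 475.9692, v = 578.0·(+0.02916)/1.34014 + 244.9 = 257.4772
M1: Pc = R·M1+t = (+0.60918, -0.02094, +1.32176); u = 632.6·(+0.60918)/1.32176 + 300.8 = 592.3571, v = 578.0·(-0.02094)/1.32176 + 244.9 = 235.7426
M2: Pc = R·M2+t = (+0.56091, -0.25896, +1.34526); u = 632.6·(+0.56091)/1.34526 + 300.8 = 564.5649, v = 578.0·(-0.25896)/1.34526 + 244.9 = 133.6352
M3: Pc = R·M3+t = (+0.32282, -0.20886, +1.36364); u = 632.6·(+0.32282)/1.36364 + 300.8 = 450.5569, v = 578.0·(-0.20886)/1.36364 + 244.9 = 156.3718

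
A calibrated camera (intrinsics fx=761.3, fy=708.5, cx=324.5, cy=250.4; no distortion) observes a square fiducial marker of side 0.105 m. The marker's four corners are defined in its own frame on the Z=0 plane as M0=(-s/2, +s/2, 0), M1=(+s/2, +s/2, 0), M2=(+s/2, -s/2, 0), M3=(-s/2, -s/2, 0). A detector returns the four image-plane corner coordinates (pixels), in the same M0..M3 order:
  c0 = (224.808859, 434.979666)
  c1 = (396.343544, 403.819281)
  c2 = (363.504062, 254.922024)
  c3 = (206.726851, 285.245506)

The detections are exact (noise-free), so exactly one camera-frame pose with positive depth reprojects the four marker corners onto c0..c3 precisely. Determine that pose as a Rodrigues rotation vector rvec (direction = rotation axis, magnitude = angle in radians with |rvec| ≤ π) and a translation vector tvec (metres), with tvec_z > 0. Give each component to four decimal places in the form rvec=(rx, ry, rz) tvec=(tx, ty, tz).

rvec=(-0.4033, 0.0980, -0.1913) tvec=(-0.0173, 0.0612, 0.4759)

Intrinsics K: fx=761.3, fy=708.5, cx=324.5, cy=250.4
Marker side s = 0.105 m; corners in marker frame (Z=0):
  M0 = (-0.0525, +0.0525, 0)
  M1 = (+0.0525, +0.0525, 0)
  M2 = (+0.0525, -0.0525, 0)
  M3 = (-0.0525, -0.0525, 0)
Detected image corners:
  c0 = (224.808859, 434.979666) px
  c1 = (396.343544, 403.819281) px
  c2 = (363.504062, 254.922024) px
  c3 = (206.726851, 285.245506) px
Planar DLT: solve 8×8 A·h = b for H (H[2,2]=1):
  H  [+1524.82823 -7.46473 +296.77277]
  H  [-333.66110 +1133.28554 +341.55429]
  H  [-0.11909 -0.83771 +1.00000]
B = K⁻¹H; ‖b₁‖=2.101365, ‖b₂‖=2.101365; λ = 2/(‖b₁‖+‖b₂‖) = 0.475881, sign → tz>0 ⇒ λ=+0.475881
r₁ = λ·B[:,0] = (+0.97731,-0.20408,-0.05667); r₂ = λ·B[:,1] = (+0.16526,+0.90209,-0.39865)
r₃ = r₁×r₂ = (+0.13248,+0.38024,+0.91535); SVD([r₁ r₂ r₃]) → R = UVᵀ:
  R  [+0.97731 +0.16526 +0.13248]
  R  [-0.20408 +0.90209 +0.38024]
  R  [-0.05667 -0.39865 +0.91535]
t = (-0.01733, +0.06123, +0.47588) m
tr R = 2.794753; θ = arccos((tr R − 1)/2) = 0.457009 rad = 26.185°
axis k = ((R−Rᵀ)₃₂, (R−Rᵀ)₁₃, (R−Rᵀ)₂₁) / (2 sinθ) = (-0.882565, +0.214333, -0.418499)
rvec = θ·k = (-0.403340, +0.097952, -0.191258)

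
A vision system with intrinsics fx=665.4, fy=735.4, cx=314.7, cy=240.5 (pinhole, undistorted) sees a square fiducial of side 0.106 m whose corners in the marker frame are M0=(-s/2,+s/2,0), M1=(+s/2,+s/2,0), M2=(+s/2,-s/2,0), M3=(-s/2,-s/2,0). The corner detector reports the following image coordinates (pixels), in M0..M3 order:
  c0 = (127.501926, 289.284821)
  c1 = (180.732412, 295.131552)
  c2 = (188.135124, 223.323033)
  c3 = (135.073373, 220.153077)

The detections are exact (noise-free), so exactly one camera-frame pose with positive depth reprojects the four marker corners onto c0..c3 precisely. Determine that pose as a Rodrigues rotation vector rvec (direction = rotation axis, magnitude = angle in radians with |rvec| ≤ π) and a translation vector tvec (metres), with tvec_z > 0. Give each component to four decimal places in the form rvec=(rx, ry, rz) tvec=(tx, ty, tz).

Intrinsics K: fx=665.4, fy=735.4, cx=314.7, cy=240.5
Marker side s = 0.106 m; corners in marker frame (Z=0):
  M0 = (-0.0530, +0.0530, 0)
  M1 = (+0.0530, +0.0530, 0)
  M2 = (+0.0530, -0.0530, 0)
  M3 = (-0.0530, -0.0530, 0)
Detected image corners:
  c0 = (127.501926, 289.284821) px
  c1 = (180.732412, 295.131552) px
  c2 = (188.135124, 223.323033) px
  c3 = (135.073373, 220.153077) px
Planar DLT: solve 8×8 A·h = b for H (H[2,2]=1):
  H  [+445.61164 -83.23180 +157.37902]
  H  [-48.29622 +644.09123 +256.78205]
  H  [-0.35324 -0.07972 +1.00000]
B = K⁻¹H; ‖b₁‖=0.909631, ‖b₂‖=0.909631; λ = 2/(‖b₁‖+‖b₂‖) = 1.099347, sign → tz>0 ⇒ λ=+1.099347
r₁ = λ·B[:,0] = (+0.91989,+0.05480,-0.38834); r₂ = λ·B[:,1] = (-0.09606,+0.99151,-0.08764)
r₃ = r₁×r₂ = (+0.38024,+0.11792,+0.91734); SVD([r₁ r₂ r₃]) → R = UVᵀ:
  R  [+0.91989 -0.09606 +0.38024]
  R  [+0.05480 +0.99151 +0.11792]
  R  [-0.38834 -0.08764 +0.91734]
t = (-0.25992, +0.02434, +1.09935) m
tr R = 2.828736; θ = arccos((tr R − 1)/2) = 0.416852 rad = 23.884°
axis k = ((R−Rᵀ)₃₂, (R−Rᵀ)₁₃, (R−Rᵀ)₂₁) / (2 sinθ) = (-0.253846, +0.949132, +0.186308)
rvec = θ·k = (-0.105816, +0.395648, +0.077663)

rvec=(-0.1058, 0.3956, 0.0777) tvec=(-0.2599, 0.0243, 1.0993)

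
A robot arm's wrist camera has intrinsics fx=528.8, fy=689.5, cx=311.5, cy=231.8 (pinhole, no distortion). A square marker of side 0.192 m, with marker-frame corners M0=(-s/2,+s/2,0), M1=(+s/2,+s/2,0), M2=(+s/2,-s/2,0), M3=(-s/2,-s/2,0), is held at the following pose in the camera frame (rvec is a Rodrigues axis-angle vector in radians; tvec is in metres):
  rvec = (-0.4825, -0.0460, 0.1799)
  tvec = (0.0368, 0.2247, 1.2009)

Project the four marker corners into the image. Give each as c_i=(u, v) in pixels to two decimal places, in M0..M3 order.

Intrinsics K: fx=528.8, fy=689.5, cx=311.5, cy=231.8
Marker side s = 0.192 m; corners in marker frame (Z=0):
  M0 = (-0.0960, +0.0960, 0)
  M1 = (+0.0960, +0.0960, 0)
  M2 = (+0.0960, -0.0960, 0)
  M3 = (-0.0960, -0.0960, 0)
rvec = (-0.4825, -0.0460, 0.1799), |rvec| = θ = 0.51700 rad = 29.622°
Rodrigues: sinθ=0.49427, 1−cosθ=0.13069; R = I + sinθ·[k]× + (1−cosθ)·[k]×²:
    [+0.98314 -0.16114 -0.08642]
    [+0.18284 +0.87034 +0.45724]
    [+0.00154 -0.46534 +0.88513]
t = (0.0368, 0.2247, 1.2009) m
M0: Pc = R·M0+t = (-0.07305, +0.29070, +1.15608); u = 528.8·(-0.07305)/1.15608 + 311.5 = 278.0859, v = 689.5·(+0.29070)/1.15608 + 231.8 = 405.1768
M1: Pc = R·M1+t = (+0.11571, +0.32581, +1.15637); u = 528.8·(+0.11571)/1.15637 + 311.5 = 364.4141, v = 689.5·(+0.32581)/1.15637 + 231.8 = 426.0650
M2: Pc = R·M2+t = (+0.14665, +0.15870, +1.24572); u = 528.8·(+0.14665)/1.24572 + 311.5 = 373.7524, v = 689.5·(+0.15870)/1.24572 + 231.8 = 319.6399
M3: Pc = R·M3+t = (-0.04211, +0.12359, +1.24543); u = 528.8·(-0.04211)/1.24543 + 311.5 = 293.6195, v = 689.5·(+0.12359)/1.24543 + 231.8 = 300.2249

c0=(278.09, 405.18) c1=(364.41, 426.06) c2=(373.75, 319.64) c3=(293.62, 300.22)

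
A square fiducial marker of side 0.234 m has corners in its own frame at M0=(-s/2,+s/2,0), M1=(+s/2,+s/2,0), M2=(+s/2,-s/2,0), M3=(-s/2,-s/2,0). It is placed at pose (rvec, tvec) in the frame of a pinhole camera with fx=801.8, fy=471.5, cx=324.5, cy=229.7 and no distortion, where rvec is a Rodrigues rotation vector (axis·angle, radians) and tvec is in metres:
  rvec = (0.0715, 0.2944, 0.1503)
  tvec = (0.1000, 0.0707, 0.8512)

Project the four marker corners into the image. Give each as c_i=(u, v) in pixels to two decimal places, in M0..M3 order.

Intrinsics K: fx=801.8, fy=471.5, cx=324.5, cy=229.7
Marker side s = 0.234 m; corners in marker frame (Z=0):
  M0 = (-0.1170, +0.1170, 0)
  M1 = (+0.1170, +0.1170, 0)
  M2 = (+0.1170, -0.1170, 0)
  M3 = (-0.1170, -0.1170, 0)
rvec = (0.0715, 0.2944, 0.1503), |rvec| = θ = 0.33819 rad = 19.377°
Rodrigues: sinθ=0.33178, 1−cosθ=0.05664; R = I + sinθ·[k]× + (1−cosθ)·[k]×²:
    [+0.94589 -0.13703 +0.29414]
    [+0.15788 +0.98628 -0.04823]
    [-0.28350 +0.09206 +0.95454]
t = (0.1000, 0.0707, 0.8512) m
M0: Pc = R·M0+t = (-0.02670, +0.16762, +0.89514); u = 801.8·(-0.02670)/0.89514 + 324.5 = 300.5832, v = 471.5·(+0.16762)/0.89514 + 229.7 = 317.9927
M1: Pc = R·M1+t = (+0.19464, +0.20457, +0.82880); u = 801.8·(+0.19464)/0.82880 + 324.5 = 512.7957, v = 471.5·(+0.20457)/0.82880 + 229.7 = 346.0765
M2: Pc = R·M2+t = (+0.22670, -0.02622, +0.80726); u = 801.8·(+0.22670)/0.80726 + 324.5 = 549.6677, v = 471.5·(-0.02622)/0.80726 + 229.7 = 214.3836
M3: Pc = R·M3+t = (+0.00536, -0.06317, +0.87360); u = 801.8·(+0.00536)/0.87360 + 324.5 = 329.4224, v = 471.5·(-0.06317)/0.87360 + 229.7 = 195.6078

c0=(300.58, 317.99) c1=(512.80, 346.08) c2=(549.67, 214.38) c3=(329.42, 195.61)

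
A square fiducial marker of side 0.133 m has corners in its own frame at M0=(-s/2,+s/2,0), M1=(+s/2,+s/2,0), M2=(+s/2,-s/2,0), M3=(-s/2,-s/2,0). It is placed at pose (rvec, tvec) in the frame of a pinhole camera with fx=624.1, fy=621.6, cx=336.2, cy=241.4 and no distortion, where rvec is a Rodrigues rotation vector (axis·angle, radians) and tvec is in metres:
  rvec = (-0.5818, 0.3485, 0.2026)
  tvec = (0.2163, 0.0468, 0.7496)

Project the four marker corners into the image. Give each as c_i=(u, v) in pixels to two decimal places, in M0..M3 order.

Intrinsics K: fx=624.1, fy=621.6, cx=336.2, cy=241.4
Marker side s = 0.133 m; corners in marker frame (Z=0):
  M0 = (-0.0665, +0.0665, 0)
  M1 = (+0.0665, +0.0665, 0)
  M2 = (+0.0665, -0.0665, 0)
  M3 = (-0.0665, -0.0665, 0)
rvec = (-0.5818, 0.3485, 0.2026), |rvec| = θ = 0.70781 rad = 40.554°
Rodrigues: sinθ=0.65017, 1−cosθ=0.24021; R = I + sinθ·[k]× + (1−cosθ)·[k]×²:
    [+0.92209 -0.28332 +0.26360]
    [+0.08889 +0.81802 +0.56828]
    [-0.37664 -0.50057 +0.77947]
t = (0.2163, 0.0468, 0.7496) m
M0: Pc = R·M0+t = (+0.13614, +0.09529, +0.74136); u = 624.1·(+0.13614)/0.74136 + 336.2 = 450.8076, v = 621.6·(+0.09529)/0.74136 + 241.4 = 321.2949
M1: Pc = R·M1+t = (+0.25878, +0.10711, +0.69127); u = 624.1·(+0.25878)/0.69127 + 336.2 = 569.8343, v = 621.6·(+0.10711)/0.69127 + 241.4 = 337.7149
M2: Pc = R·M2+t = (+0.29646, -0.00169, +0.75784); u = 624.1·(+0.29646)/0.75784 + 336.2 = 580.3412, v = 621.6·(-0.00169)/0.75784 + 241.4 = 240.0158
M3: Pc = R·M3+t = (+0.17382, -0.01351, +0.80793); u = 624.1·(+0.17382)/0.80793 + 336.2 = 470.4711, v = 621.6·(-0.01351)/0.80793 + 241.4 = 231.0063

c0=(450.81, 321.29) c1=(569.83, 337.71) c2=(580.34, 240.02) c3=(470.47, 231.01)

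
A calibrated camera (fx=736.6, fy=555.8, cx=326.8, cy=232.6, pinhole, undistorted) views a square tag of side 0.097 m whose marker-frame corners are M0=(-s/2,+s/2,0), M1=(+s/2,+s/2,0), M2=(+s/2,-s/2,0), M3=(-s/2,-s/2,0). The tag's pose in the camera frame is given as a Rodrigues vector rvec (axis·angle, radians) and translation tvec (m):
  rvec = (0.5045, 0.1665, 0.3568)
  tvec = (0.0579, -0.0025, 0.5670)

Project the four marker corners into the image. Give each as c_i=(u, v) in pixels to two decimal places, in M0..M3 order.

Intrinsics K: fx=736.6, fy=555.8, cx=326.8, cy=232.6
Marker side s = 0.097 m; corners in marker frame (Z=0):
  M0 = (-0.0485, +0.0485, 0)
  M1 = (+0.0485, +0.0485, 0)
  M2 = (+0.0485, -0.0485, 0)
  M3 = (-0.0485, -0.0485, 0)
rvec = (0.5045, 0.1665, 0.3568), |rvec| = θ = 0.63996 rad = 36.667°
Rodrigues: sinθ=0.59716, 1−cosθ=0.19788; R = I + sinθ·[k]× + (1−cosθ)·[k]×²:
    [+0.92510 -0.29235 +0.24234]
    [+0.37353 +0.81551 -0.44206]
    [-0.06839 +0.49947 +0.86363]
t = (0.0579, -0.0025, 0.5670) m
M0: Pc = R·M0+t = (-0.00115, +0.01894, +0.59454); u = 736.6·(-0.00115)/0.59454 + 326.8 = 325.3798, v = 555.8·(+0.01894)/0.59454 + 232.6 = 250.3025
M1: Pc = R·M1+t = (+0.08859, +0.05517, +0.58791); u = 736.6·(+0.08859)/0.58791 + 326.8 = 437.7936, v = 555.8·(+0.05517)/0.58791 + 232.6 = 284.7555
M2: Pc = R·M2+t = (+0.11695, -0.02394, +0.53946); u = 736.6·(+0.11695)/0.53946 + 326.8 = 486.4834, v = 555.8·(-0.02394)/0.53946 + 232.6 = 207.9385
M3: Pc = R·M3+t = (+0.02721, -0.06017, +0.54609); u = 736.6·(+0.02721)/0.54609 + 326.8 = 363.5051, v = 555.8·(-0.06017)/0.54609 + 232.6 = 171.3621

c0=(325.38, 250.30) c1=(437.79, 284.76) c2=(486.48, 207.94) c3=(363.51, 171.36)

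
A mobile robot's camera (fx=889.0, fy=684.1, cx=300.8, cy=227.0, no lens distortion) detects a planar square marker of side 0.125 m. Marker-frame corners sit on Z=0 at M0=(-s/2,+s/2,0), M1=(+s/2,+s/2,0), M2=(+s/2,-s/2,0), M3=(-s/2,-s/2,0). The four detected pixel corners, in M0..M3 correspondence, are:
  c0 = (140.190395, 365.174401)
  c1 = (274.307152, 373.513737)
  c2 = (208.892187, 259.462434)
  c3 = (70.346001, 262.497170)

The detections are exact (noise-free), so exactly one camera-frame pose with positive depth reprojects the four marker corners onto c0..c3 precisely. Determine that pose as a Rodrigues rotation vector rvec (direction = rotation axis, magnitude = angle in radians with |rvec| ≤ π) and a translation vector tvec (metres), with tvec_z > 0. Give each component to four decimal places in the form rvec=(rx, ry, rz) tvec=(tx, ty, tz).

rvec=(0.5331, 0.5371, -0.2041) tvec=(-0.0911, 0.0826, 0.6252)

Intrinsics K: fx=889.0, fy=684.1, cx=300.8, cy=227.0
Marker side s = 0.125 m; corners in marker frame (Z=0):
  M0 = (-0.0625, +0.0625, 0)
  M1 = (+0.0625, +0.0625, 0)
  M2 = (+0.0625, -0.0625, 0)
  M3 = (-0.0625, -0.0625, 0)
Detected image corners:
  c0 = (140.190395, 365.174401) px
  c1 = (274.307152, 373.513737) px
  c2 = (208.892187, 259.462434) px
  c3 = (70.346001, 262.497170) px
Planar DLT: solve 8×8 A·h = b for H (H[2,2]=1):
  H  [+941.35560 +660.74987 +171.23237]
  H  [-246.75556 +1080.29529 +317.40988]
  H  [-0.85645 +0.68478 +1.00000]
B = K⁻¹H; ‖b₁‖=1.599469, ‖b₂‖=1.599469; λ = 2/(‖b₁‖+‖b₂‖) = 0.625207, sign → tz>0 ⇒ λ=+0.625207
r₁ = λ·B[:,0] = (+0.84320,-0.04783,-0.53546); r₂ = λ·B[:,1] = (+0.31982,+0.84523,+0.42813)
r₃ = r₁×r₂ = (+0.43211,-0.53225,+0.72800); SVD([r₁ r₂ r₃]) → R = UVᵀ:
  R  [+0.84320 +0.31982 +0.43211]
  R  [-0.04783 +0.84523 -0.53225]
  R  [-0.53546 +0.42813 +0.72800]
t = (-0.09112, +0.08263, +0.62521) m
tr R = 2.416439; θ = arccos((tr R − 1)/2) = 0.783823 rad = 44.910°
axis k = ((R−Rᵀ)₃₂, (R−Rᵀ)₁₃, (R−Rᵀ)₂₁) / (2 sinθ) = (+0.680166, +0.685255, -0.260385)
rvec = θ·k = (+0.533130, +0.537118, -0.204096)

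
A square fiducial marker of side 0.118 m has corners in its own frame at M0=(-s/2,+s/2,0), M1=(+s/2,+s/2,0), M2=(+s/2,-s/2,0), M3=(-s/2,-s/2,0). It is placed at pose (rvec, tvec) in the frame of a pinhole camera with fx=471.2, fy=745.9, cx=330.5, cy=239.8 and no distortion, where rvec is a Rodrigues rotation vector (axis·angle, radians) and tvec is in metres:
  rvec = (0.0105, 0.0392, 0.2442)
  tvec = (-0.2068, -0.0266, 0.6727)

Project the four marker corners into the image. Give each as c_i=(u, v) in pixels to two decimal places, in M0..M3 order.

c0=(136.49, 257.87) c1=(215.51, 289.71) c2=(235.26, 162.30) c3=(155.90, 131.22)

Intrinsics K: fx=471.2, fy=745.9, cx=330.5, cy=239.8
Marker side s = 0.118 m; corners in marker frame (Z=0):
  M0 = (-0.0590, +0.0590, 0)
  M1 = (+0.0590, +0.0590, 0)
  M2 = (+0.0590, -0.0590, 0)
  M3 = (-0.0590, -0.0590, 0)
rvec = (0.0105, 0.0392, 0.2442), |rvec| = θ = 0.24755 rad = 14.184°
Rodrigues: sinθ=0.24503, 1−cosθ=0.03048; R = I + sinθ·[k]× + (1−cosθ)·[k]×²:
    [+0.96957 -0.24151 +0.04008]
    [+0.24192 +0.97028 -0.00563]
    [-0.03753 +0.01516 +0.99918]
t = (-0.2068, -0.0266, 0.6727) m
M0: Pc = R·M0+t = (-0.27825, +0.01637, +0.67581); u = 471.2·(-0.27825)/0.67581 + 330.5 = 136.4906, v = 745.9·(+0.01637)/0.67581 + 239.8 = 257.8715
M1: Pc = R·M1+t = (-0.16384, +0.04492, +0.67138); u = 471.2·(-0.16384)/0.67138 + 330.5 = 215.5078, v = 745.9·(+0.04492)/0.67138 + 239.8 = 289.7056
M2: Pc = R·M2+t = (-0.13535, -0.06957, +0.66959); u = 471.2·(-0.13535)/0.66959 + 330.5 = 235.2551, v = 745.9·(-0.06957)/0.66959 + 239.8 = 162.2979
M3: Pc = R·M3+t = (-0.24976, -0.09812, +0.67402); u = 471.2·(-0.24976)/0.67402 + 330.5 = 155.8985, v = 745.9·(-0.09812)/0.67402 + 239.8 = 131.2164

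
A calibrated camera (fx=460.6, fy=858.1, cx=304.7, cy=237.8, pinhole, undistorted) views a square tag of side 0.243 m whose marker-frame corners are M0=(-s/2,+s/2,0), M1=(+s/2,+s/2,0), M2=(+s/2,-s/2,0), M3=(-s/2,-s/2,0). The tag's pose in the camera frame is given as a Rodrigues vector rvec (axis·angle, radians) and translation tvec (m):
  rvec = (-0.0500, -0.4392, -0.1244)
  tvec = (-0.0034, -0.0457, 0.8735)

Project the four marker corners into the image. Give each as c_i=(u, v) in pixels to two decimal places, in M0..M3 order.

c0=(250.40, 330.00) c1=(365.38, 294.94) c2=(349.25, 71.90) c3=(232.97, 78.67)

Intrinsics K: fx=460.6, fy=858.1, cx=304.7, cy=237.8
Marker side s = 0.243 m; corners in marker frame (Z=0):
  M0 = (-0.1215, +0.1215, 0)
  M1 = (+0.1215, +0.1215, 0)
  M2 = (+0.1215, -0.1215, 0)
  M3 = (-0.1215, -0.1215, 0)
rvec = (-0.0500, -0.4392, -0.1244), |rvec| = θ = 0.45921 rad = 26.311°
Rodrigues: sinθ=0.44324, 1−cosθ=0.10360; R = I + sinθ·[k]× + (1−cosθ)·[k]×²:
    [+0.89763 +0.13086 -0.42087]
    [-0.10929 +0.99117 +0.07510]
    [+0.42698 -0.02142 +0.90401]
t = (-0.0034, -0.0457, 0.8735) m
M0: Pc = R·M0+t = (-0.09656, +0.08801, +0.81902); u = 460.6·(-0.09656)/0.81902 + 304.7 = 250.3952, v = 858.1·(+0.08801)/0.81902 + 237.8 = 330.0045
M1: Pc = R·M1+t = (+0.12156, +0.06145, +0.92278); u = 460.6·(+0.12156)/0.92278 + 304.7 = 365.3772, v = 858.1·(+0.06145)/0.92278 + 237.8 = 294.9420
M2: Pc = R·M2+t = (+0.08976, -0.17941, +0.92798); u = 460.6·(+0.08976)/0.92798 + 304.7 = 349.2533, v = 858.1·(-0.17941)/0.92798 + 237.8 = 71.9047
M3: Pc = R·M3+t = (-0.12836, -0.15285, +0.82422); u = 460.6·(-0.12836)/0.82422 + 304.7 = 232.9676, v = 858.1·(-0.15285)/0.82422 + 237.8 = 78.6690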